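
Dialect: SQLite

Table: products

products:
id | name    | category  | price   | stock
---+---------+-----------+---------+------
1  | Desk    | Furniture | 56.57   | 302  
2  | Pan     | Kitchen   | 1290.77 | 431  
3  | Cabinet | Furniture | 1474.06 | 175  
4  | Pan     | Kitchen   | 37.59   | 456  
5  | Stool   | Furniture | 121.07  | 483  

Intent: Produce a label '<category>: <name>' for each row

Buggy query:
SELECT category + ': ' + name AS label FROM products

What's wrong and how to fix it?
Bug: SQLite uses || for string concatenation; + coerces text to numbers (yielding 0)

Fix: Use the || operator for string concatenation

Corrected query:
SELECT category || ': ' || name AS label FROM products

Result:
label             
------------------
Furniture: Desk   
Kitchen: Pan      
Furniture: Cabinet
Kitchen: Pan      
Furniture: Stool  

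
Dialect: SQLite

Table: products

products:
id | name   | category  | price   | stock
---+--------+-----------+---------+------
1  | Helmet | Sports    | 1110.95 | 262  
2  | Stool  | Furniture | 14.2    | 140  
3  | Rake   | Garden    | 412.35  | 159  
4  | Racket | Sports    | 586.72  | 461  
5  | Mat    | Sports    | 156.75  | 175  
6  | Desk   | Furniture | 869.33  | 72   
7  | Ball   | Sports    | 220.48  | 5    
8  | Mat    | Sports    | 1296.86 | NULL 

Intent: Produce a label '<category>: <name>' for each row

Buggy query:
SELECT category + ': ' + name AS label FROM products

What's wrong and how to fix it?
Bug: SQLite uses || for string concatenation; + coerces text to numbers (yielding 0)

Fix: Use the || operator for string concatenation

Corrected query:
SELECT category || ': ' || name AS label FROM products

Result:
label           
----------------
Sports: Helmet  
Furniture: Stool
Garden: Rake    
Sports: Racket  
Sports: Mat     
Furniture: Desk 
Sports: Ball    
Sports: Mat     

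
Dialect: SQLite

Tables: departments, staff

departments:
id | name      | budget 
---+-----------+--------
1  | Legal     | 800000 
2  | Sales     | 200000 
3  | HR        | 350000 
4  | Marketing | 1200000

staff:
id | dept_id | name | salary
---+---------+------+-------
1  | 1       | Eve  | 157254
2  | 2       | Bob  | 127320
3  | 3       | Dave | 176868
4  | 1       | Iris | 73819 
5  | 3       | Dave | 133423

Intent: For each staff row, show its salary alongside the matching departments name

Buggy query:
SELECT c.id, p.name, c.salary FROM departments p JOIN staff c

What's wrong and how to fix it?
Bug: JOIN with no ON clause produces a cartesian product; every staff row pairs with every departments row

Fix: Specify the join condition linking the foreign key to the parent id

Corrected query:
SELECT c.id, p.name, c.salary FROM departments p JOIN staff c ON c.dept_id = p.id

Result:
id | name  | salary
---+-------+-------
1  | Legal | 157254
2  | Sales | 127320
3  | HR    | 176868
4  | Legal | 73819 
5  | HR    | 133423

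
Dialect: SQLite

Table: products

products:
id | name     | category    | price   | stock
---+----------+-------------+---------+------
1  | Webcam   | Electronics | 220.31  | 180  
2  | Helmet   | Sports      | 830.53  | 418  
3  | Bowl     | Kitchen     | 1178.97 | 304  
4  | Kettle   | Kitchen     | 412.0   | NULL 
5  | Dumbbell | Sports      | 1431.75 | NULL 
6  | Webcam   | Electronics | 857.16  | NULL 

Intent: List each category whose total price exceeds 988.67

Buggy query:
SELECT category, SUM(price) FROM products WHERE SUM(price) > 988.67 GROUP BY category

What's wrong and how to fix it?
Bug: WHERE runs before GROUP BY, so aggregates aren't available there

Fix: Use HAVING (which filters groups after aggregation) instead of WHERE

Corrected query:
SELECT category, SUM(price) FROM products GROUP BY category HAVING SUM(price) > 988.67

Result:
category    | SUM(price)
------------+-----------
Electronics | 1077.47   
Kitchen     | 1590.97   
Sports      | 2262.28   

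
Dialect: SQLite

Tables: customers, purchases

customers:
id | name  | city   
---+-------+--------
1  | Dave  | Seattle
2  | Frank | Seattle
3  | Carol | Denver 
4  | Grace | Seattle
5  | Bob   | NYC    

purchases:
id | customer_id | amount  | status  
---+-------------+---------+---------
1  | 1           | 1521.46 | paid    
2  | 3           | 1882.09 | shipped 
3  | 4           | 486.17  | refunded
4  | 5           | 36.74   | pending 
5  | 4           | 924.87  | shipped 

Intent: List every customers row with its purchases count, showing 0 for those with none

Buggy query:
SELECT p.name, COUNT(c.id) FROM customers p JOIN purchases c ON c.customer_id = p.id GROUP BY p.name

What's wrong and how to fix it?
Bug: An inner join excludes parents with zero children

Fix: Use LEFT JOIN so parents without children still appear (COUNT(c.id) gives 0)

Corrected query:
SELECT p.name, COUNT(c.id) FROM customers p LEFT JOIN purchases c ON c.customer_id = p.id GROUP BY p.name

Result:
name  | COUNT(c.id)
------+------------
Bob   | 1          
Carol | 1          
Dave  | 1          
Frank | 0          
Grace | 2          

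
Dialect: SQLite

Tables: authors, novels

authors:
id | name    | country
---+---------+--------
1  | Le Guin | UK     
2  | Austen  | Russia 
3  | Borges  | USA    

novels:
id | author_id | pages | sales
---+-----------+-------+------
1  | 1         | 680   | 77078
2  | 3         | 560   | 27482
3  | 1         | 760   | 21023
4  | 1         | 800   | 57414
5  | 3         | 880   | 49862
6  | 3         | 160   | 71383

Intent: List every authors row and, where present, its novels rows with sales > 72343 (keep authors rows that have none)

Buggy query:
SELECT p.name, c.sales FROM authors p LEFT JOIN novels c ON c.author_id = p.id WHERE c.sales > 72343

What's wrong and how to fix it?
Bug: A WHERE condition on the right-hand table after LEFT JOIN drops unmatched parents

Fix: Put 'c.sales > 72343' in the JOIN's ON clause instead of WHERE

Corrected query:
SELECT p.name, c.sales FROM authors p LEFT JOIN novels c ON c.author_id = p.id AND c.sales > 72343

Result:
name    | sales
--------+------
Le Guin | 77078
Austen  | NULL 
Borges  | NULL 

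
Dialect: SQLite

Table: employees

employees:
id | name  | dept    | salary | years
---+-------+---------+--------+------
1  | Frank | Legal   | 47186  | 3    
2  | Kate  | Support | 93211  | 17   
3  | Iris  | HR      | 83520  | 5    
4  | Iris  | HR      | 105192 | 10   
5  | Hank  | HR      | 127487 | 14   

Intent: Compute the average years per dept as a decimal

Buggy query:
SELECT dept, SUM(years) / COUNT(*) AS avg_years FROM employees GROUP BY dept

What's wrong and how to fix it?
Bug: SUM(years) and COUNT(*) are both integers; the division truncates the fractional part

Fix: Cast one side to REAL so the division keeps the fractional part

Corrected query:
SELECT dept, SUM(years) * 1.0 / COUNT(*) AS avg_years FROM employees GROUP BY dept

Result:
dept    | avg_years
--------+----------
HR      | 9.666667 
Legal   | 3        
Support | 17       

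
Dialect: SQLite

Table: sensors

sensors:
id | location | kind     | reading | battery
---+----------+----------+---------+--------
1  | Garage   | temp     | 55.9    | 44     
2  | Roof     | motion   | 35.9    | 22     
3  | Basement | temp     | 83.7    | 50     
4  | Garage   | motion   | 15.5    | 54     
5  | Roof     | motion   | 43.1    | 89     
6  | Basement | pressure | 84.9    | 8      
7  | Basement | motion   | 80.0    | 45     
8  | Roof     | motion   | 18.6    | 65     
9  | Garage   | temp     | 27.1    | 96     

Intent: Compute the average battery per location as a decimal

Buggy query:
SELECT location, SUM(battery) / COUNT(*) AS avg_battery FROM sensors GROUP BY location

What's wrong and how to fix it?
Bug: SUM(battery) and COUNT(*) are both integers; the division truncates the fractional part

Fix: Cast one side to REAL so the division keeps the fractional part

Corrected query:
SELECT location, SUM(battery) * 1.0 / COUNT(*) AS avg_battery FROM sensors GROUP BY location

Result:
location | avg_battery
---------+------------
Basement | 34.333333  
Garage   | 64.666667  
Roof     | 58.666667  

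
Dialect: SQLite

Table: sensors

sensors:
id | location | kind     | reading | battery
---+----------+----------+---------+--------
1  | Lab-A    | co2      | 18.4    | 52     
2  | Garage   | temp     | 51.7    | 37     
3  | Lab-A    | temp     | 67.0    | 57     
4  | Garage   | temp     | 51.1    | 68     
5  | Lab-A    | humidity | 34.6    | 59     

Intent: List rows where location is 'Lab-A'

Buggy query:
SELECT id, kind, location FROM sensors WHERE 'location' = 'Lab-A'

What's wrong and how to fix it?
Bug: 'location' in single quotes is a string literal, not the column; the comparison is literal-vs-literal and never true

Fix: Reference the column as location without single quotes

Corrected query:
SELECT id, kind, location FROM sensors WHERE location = 'Lab-A'

Result:
id | kind     | location
---+----------+---------
1  | co2      | Lab-A   
3  | temp     | Lab-A   
5  | humidity | Lab-A   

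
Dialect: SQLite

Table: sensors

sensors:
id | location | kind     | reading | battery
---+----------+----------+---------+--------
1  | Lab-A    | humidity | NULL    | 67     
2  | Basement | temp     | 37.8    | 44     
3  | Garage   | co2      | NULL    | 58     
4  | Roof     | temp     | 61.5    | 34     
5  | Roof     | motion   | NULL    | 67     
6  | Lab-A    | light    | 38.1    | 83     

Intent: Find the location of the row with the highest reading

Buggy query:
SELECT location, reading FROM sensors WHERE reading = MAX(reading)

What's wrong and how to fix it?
Bug: MAX(reading) is an aggregate and cannot be used directly in WHERE

Fix: Wrap MAX in a scalar subquery so WHERE compares against a single value

Corrected query:
SELECT location, reading FROM sensors WHERE reading = (SELECT MAX(reading) FROM sensors)

Result:
location | reading
---------+--------
Roof     | 61.5   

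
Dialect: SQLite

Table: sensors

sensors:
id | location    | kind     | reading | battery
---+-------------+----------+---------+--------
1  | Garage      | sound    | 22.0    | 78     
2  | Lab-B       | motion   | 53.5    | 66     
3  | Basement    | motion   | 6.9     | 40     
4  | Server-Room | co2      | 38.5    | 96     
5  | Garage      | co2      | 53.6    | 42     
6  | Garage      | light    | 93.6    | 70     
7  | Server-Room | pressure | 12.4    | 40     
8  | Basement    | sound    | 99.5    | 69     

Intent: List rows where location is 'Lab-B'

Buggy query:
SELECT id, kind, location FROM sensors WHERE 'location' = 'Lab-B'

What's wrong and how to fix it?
Bug: 'location' in single quotes is a string literal, not the column; the comparison is literal-vs-literal and never true

Fix: Remove the quotes around the column name (or use double quotes for an identifier)

Corrected query:
SELECT id, kind, location FROM sensors WHERE location = 'Lab-B'

Result:
id | kind   | location
---+--------+---------
2  | motion | Lab-B   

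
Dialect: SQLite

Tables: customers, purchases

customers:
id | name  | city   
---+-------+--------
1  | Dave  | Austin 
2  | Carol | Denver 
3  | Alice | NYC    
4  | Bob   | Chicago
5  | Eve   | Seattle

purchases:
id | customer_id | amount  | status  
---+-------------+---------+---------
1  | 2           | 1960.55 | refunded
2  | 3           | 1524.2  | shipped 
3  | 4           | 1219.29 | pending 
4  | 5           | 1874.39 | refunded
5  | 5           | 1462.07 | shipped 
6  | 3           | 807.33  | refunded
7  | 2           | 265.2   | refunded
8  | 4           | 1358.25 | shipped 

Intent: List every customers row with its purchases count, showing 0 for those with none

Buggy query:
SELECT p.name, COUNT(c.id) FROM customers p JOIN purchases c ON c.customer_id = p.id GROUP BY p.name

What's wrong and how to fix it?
Bug: An inner join excludes parents with zero children

Fix: Switch to LEFT JOIN to retain unmatched parent rows

Corrected query:
SELECT p.name, COUNT(c.id) FROM customers p LEFT JOIN purchases c ON c.customer_id = p.id GROUP BY p.name

Result:
name  | COUNT(c.id)
------+------------
Alice | 2          
Bob   | 2          
Carol | 2          
Dave  | 0          
Eve   | 2          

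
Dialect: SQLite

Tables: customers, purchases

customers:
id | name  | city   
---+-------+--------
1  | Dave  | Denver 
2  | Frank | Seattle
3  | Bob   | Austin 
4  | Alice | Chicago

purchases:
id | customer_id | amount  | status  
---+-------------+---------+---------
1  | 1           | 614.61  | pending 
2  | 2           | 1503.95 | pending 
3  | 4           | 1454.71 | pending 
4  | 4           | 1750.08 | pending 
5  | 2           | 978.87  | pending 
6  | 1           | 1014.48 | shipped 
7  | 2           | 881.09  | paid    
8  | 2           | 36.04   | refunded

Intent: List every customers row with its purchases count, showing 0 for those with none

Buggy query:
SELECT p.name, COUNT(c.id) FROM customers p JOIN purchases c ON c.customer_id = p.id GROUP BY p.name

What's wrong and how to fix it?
Bug: INNER JOIN drops customers rows that have no matching purchases rows

Fix: Use LEFT JOIN so parents without children still appear (COUNT(c.id) gives 0)

Corrected query:
SELECT p.name, COUNT(c.id) FROM customers p LEFT JOIN purchases c ON c.customer_id = p.id GROUP BY p.name

Result:
name  | COUNT(c.id)
------+------------
Alice | 2          
Bob   | 0          
Dave  | 2          
Frank | 4          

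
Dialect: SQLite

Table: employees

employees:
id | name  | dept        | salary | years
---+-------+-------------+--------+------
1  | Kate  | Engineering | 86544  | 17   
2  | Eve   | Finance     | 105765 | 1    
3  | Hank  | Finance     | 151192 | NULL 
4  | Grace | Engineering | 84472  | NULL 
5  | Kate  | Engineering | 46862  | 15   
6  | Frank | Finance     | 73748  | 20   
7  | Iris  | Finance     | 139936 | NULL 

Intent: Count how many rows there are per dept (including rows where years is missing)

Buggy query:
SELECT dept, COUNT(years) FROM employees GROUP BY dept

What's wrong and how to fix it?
Bug: COUNT(years) skips NULLs, so groups with missing years are undercounted

Fix: Use COUNT(*) to count all rows regardless of NULL

Corrected query:
SELECT dept, COUNT(*) FROM employees GROUP BY dept

Result:
dept        | COUNT(*)
------------+---------
Engineering | 3       
Finance     | 4       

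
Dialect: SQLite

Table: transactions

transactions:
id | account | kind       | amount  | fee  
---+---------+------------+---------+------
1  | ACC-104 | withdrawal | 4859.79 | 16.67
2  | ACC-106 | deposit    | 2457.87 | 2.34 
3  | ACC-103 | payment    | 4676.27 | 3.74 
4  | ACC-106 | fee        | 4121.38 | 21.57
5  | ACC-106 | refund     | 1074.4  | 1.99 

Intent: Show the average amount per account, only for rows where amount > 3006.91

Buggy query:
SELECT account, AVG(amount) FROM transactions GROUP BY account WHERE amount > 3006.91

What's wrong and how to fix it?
Bug: WHERE cannot follow GROUP BY

Fix: Place WHERE between FROM and GROUP BY

Corrected query:
SELECT account, AVG(amount) FROM transactions WHERE amount > 3006.91 GROUP BY account

Result:
account | AVG(amount)
--------+------------
ACC-103 | 4676.27    
ACC-104 | 4859.79    
ACC-106 | 4121.38    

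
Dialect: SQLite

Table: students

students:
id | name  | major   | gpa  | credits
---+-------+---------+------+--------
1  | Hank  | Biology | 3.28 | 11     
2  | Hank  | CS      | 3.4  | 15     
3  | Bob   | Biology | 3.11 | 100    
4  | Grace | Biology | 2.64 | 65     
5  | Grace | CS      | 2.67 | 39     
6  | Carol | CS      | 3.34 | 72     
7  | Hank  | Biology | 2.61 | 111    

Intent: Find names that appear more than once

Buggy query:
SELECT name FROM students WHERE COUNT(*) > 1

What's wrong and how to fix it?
Bug: WHERE can't reference COUNT(*); aggregates are computed after WHERE

Fix: Group first, then use HAVING for the count condition

Corrected query:
SELECT name FROM students GROUP BY name HAVING COUNT(*) > 1

Result:
name 
-----
Grace
Hank 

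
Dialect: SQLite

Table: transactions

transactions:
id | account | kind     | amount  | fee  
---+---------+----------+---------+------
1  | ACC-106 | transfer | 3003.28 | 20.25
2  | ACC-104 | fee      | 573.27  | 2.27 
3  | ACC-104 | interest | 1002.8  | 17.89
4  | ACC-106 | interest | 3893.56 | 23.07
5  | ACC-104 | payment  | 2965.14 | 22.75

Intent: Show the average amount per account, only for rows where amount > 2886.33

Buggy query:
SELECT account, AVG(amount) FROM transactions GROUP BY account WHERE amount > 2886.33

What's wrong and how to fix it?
Bug: WHERE cannot follow GROUP BY

Fix: Place WHERE between FROM and GROUP BY

Corrected query:
SELECT account, AVG(amount) FROM transactions WHERE amount > 2886.33 GROUP BY account

Result:
account | AVG(amount)
--------+------------
ACC-104 | 2965.14    
ACC-106 | 3448.42    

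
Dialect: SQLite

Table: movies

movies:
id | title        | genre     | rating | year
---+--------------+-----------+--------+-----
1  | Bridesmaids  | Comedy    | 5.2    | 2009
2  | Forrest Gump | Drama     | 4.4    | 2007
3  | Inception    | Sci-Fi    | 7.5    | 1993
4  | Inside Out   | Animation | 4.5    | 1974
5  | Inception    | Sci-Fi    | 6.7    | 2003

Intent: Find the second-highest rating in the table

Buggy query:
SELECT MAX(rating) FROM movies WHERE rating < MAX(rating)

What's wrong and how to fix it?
Bug: MAX(rating) on the right of the comparison is an aggregate-in-WHERE error

Fix: Put the inner MAX in a scalar subquery

Corrected query:
SELECT MAX(rating) FROM movies WHERE rating < (SELECT MAX(rating) FROM movies)

Result:
MAX(rating)
-----------
6.7        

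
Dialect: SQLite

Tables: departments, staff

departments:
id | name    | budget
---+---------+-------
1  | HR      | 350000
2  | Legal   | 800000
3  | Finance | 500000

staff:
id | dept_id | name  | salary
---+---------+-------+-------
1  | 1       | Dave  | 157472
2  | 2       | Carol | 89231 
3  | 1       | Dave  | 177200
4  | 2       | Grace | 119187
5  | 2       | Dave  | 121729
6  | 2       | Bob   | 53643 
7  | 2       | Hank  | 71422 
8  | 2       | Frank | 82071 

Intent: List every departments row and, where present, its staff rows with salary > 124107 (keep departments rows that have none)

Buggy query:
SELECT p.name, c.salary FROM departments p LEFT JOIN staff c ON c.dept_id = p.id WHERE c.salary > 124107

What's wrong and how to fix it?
Bug: Filtering c.salary in WHERE discards the NULL rows produced by LEFT JOIN, turning it into an inner join

Fix: Put 'c.salary > 124107' in the JOIN's ON clause instead of WHERE

Corrected query:
SELECT p.name, c.salary FROM departments p LEFT JOIN staff c ON c.dept_id = p.id AND c.salary > 124107

Result:
name    | salary
--------+-------
HR      | 157472
HR      | 177200
Legal   | NULL  
Finance | NULL  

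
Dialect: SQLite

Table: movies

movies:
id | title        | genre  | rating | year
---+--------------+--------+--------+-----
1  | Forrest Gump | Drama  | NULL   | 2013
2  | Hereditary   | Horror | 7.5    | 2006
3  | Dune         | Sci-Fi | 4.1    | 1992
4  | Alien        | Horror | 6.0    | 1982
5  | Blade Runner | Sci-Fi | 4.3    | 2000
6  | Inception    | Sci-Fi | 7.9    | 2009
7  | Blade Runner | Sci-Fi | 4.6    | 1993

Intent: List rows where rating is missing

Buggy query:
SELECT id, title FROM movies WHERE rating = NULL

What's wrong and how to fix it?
Bug: '= NULL' is always unknown in SQL three-valued logic, so no rows match

Fix: Use IS NULL to test for NULL

Corrected query:
SELECT id, title FROM movies WHERE rating IS NULL

Result:
id | title       
---+-------------
1  | Forrest Gump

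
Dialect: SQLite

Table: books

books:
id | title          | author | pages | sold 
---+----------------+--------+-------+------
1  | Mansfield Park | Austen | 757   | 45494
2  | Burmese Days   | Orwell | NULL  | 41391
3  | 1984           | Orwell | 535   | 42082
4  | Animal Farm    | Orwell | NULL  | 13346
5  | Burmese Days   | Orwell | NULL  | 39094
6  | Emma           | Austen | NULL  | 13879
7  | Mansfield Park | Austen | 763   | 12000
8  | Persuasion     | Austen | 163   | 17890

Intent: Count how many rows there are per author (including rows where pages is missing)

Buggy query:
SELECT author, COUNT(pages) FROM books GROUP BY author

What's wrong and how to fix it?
Bug: COUNT(pages) skips NULLs, so groups with missing pages are undercounted

Fix: Use COUNT(*) to count all rows regardless of NULL

Corrected query:
SELECT author, COUNT(*) FROM books GROUP BY author

Result:
author | COUNT(*)
-------+---------
Austen | 4       
Orwell | 4       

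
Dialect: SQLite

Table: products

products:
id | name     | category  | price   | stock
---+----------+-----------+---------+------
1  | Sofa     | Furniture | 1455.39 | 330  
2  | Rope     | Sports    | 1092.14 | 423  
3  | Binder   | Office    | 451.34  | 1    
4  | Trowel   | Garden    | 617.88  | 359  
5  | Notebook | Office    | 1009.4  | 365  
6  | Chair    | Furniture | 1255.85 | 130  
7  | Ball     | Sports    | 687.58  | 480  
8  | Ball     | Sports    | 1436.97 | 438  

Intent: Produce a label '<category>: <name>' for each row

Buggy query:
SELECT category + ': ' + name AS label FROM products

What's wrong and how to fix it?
Bug: '+' is numeric addition; on text columns SQLite converts them to 0 instead of concatenating

Fix: Replace + with || to concatenate text

Corrected query:
SELECT category || ': ' || name AS label FROM products

Result:
label           
----------------
Furniture: Sofa 
Sports: Rope    
Office: Binder  
Garden: Trowel  
Office: Notebook
Furniture: Chair
Sports: Ball    
Sports: Ball    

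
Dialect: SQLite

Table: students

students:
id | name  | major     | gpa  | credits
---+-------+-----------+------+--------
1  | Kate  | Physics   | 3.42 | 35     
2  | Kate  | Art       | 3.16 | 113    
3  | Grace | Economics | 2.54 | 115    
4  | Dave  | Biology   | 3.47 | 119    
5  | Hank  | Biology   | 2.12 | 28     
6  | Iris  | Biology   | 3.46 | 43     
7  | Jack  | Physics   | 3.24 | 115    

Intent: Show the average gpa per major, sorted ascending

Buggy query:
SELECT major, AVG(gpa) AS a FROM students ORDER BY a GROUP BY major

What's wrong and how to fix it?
Bug: ORDER BY appears before GROUP BY; SQL clause order requires GROUP BY first

Fix: Move ORDER BY to the end, after GROUP BY

Corrected query:
SELECT major, AVG(gpa) AS a FROM students GROUP BY major ORDER BY a

Result:
major     | a       
----------+---------
Economics | 2.54    
Biology   | 3.016667
Art       | 3.16    
Physics   | 3.33    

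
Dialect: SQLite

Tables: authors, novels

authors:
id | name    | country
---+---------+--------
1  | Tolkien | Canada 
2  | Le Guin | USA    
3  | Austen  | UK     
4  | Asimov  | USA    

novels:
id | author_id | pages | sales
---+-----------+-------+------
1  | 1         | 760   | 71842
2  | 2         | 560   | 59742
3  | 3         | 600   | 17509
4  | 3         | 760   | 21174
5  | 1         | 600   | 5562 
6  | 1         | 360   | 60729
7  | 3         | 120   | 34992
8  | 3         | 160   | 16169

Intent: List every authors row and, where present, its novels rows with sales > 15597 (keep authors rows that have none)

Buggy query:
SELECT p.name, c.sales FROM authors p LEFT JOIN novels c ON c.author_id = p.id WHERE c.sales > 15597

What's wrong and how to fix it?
Bug: A WHERE condition on the right-hand table after LEFT JOIN drops unmatched parents

Fix: Put 'c.sales > 15597' in the JOIN's ON clause instead of WHERE

Corrected query:
SELECT p.name, c.sales FROM authors p LEFT JOIN novels c ON c.author_id = p.id AND c.sales > 15597

Result:
name    | sales
--------+------
Tolkien | 60729
Tolkien | 71842
Le Guin | 59742
Austen  | 16169
Austen  | 17509
Austen  | 21174
Austen  | 34992
Asimov  | NULL 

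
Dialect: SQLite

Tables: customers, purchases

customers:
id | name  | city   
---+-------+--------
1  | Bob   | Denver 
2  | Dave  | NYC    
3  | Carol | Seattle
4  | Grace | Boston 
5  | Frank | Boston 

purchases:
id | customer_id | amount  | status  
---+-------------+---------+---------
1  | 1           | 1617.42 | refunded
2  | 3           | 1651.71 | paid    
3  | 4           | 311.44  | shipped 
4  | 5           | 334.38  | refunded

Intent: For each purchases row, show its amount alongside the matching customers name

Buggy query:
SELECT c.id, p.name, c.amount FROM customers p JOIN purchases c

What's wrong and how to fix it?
Bug: Missing join condition: each purchases row is matched to all customers rows instead of just its own

Fix: Specify the join condition linking the foreign key to the parent id

Corrected query:
SELECT c.id, p.name, c.amount FROM customers p JOIN purchases c ON c.customer_id = p.id

Result:
id | name  | amount 
---+-------+--------
1  | Bob   | 1617.42
2  | Carol | 1651.71
3  | Grace | 311.44 
4  | Frank | 334.38 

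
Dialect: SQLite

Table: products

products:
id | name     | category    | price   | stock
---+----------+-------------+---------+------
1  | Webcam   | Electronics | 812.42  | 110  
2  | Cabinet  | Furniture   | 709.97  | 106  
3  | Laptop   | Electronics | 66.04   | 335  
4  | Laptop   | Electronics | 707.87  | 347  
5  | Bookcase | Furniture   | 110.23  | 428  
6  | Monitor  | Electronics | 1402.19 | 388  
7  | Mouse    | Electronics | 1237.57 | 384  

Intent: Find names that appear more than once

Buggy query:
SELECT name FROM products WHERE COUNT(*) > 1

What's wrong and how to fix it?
Bug: WHERE can't reference COUNT(*); aggregates are computed after WHERE

Fix: GROUP BY name, then filter groups with HAVING COUNT(*) > 1

Corrected query:
SELECT name FROM products GROUP BY name HAVING COUNT(*) > 1

Result:
name  
------
Laptop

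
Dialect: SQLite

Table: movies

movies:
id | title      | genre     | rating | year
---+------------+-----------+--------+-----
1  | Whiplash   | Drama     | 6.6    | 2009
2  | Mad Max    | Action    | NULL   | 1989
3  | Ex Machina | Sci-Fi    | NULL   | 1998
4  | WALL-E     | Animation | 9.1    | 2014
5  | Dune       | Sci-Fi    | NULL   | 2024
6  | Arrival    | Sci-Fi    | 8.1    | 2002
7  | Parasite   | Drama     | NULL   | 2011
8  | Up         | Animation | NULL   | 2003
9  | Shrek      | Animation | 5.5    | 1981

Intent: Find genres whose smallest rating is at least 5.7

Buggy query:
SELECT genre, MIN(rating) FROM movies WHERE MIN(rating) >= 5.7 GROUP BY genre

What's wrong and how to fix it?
Bug: Aggregates like MIN are computed per group after WHERE runs

Fix: Replace WHERE with HAVING after the GROUP BY

Corrected query:
SELECT genre, MIN(rating) FROM movies GROUP BY genre HAVING MIN(rating) >= 5.7

Result:
genre  | MIN(rating)
-------+------------
Drama  | 6.6        
Sci-Fi | 8.1        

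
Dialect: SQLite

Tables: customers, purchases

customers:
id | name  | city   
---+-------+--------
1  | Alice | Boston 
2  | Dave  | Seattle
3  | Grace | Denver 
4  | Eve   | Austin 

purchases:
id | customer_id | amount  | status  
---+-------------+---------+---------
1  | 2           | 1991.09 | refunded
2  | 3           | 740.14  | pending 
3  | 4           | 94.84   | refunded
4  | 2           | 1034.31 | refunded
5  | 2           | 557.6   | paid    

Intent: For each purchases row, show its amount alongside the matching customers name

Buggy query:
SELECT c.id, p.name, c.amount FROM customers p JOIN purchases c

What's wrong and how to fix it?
Bug: JOIN with no ON clause produces a cartesian product; every purchases row pairs with every customers row

Fix: Specify the join condition linking the foreign key to the parent id

Corrected query:
SELECT c.id, p.name, c.amount FROM customers p JOIN purchases c ON c.customer_id = p.id

Result:
id | name  | amount 
---+-------+--------
1  | Dave  | 1991.09
2  | Grace | 740.14 
3  | Eve   | 94.84  
4  | Dave  | 1034.31
5  | Dave  | 557.6  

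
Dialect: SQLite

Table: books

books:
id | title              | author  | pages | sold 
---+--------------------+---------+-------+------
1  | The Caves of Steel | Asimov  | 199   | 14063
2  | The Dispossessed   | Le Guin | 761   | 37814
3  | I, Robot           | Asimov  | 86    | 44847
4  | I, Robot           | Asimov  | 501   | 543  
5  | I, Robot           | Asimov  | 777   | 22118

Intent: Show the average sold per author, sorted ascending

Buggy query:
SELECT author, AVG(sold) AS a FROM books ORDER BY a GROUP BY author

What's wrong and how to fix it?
Bug: ORDER BY appears before GROUP BY; SQL clause order requires GROUP BY first

Fix: Move ORDER BY to the end, after GROUP BY

Corrected query:
SELECT author, AVG(sold) AS a FROM books GROUP BY author ORDER BY a

Result:
author  | a       
--------+---------
Asimov  | 20392.75
Le Guin | 37814   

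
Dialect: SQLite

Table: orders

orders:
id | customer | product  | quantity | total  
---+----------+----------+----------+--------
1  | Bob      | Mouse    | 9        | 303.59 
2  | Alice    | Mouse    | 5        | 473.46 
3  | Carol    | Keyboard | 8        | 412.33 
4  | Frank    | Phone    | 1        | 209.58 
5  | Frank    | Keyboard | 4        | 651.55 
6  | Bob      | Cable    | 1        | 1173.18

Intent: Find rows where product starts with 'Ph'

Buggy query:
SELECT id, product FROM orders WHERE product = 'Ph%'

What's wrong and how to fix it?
Bug: Wildcards only work with LIKE; '=' treats '%' as a literal character

Fix: Use LIKE for wildcard pattern matching

Corrected query:
SELECT id, product FROM orders WHERE product LIKE 'Ph%'

Result:
id | product
---+--------
4  | Phone  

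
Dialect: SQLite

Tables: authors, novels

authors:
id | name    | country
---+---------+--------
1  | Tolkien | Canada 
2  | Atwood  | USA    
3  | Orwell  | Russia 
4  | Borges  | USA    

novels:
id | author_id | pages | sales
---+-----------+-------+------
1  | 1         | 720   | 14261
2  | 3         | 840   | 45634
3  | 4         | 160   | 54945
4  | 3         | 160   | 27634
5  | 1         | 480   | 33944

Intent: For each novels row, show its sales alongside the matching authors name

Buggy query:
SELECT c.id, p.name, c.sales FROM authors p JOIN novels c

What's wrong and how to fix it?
Bug: Missing join condition: each novels row is matched to all authors rows instead of just its own

Fix: Specify the join condition linking the foreign key to the parent id

Corrected query:
SELECT c.id, p.name, c.sales FROM authors p JOIN novels c ON c.author_id = p.id

Result:
id | name    | sales
---+---------+------
1  | Tolkien | 14261
2  | Orwell  | 45634
3  | Borges  | 54945
4  | Orwell  | 27634
5  | Tolkien | 33944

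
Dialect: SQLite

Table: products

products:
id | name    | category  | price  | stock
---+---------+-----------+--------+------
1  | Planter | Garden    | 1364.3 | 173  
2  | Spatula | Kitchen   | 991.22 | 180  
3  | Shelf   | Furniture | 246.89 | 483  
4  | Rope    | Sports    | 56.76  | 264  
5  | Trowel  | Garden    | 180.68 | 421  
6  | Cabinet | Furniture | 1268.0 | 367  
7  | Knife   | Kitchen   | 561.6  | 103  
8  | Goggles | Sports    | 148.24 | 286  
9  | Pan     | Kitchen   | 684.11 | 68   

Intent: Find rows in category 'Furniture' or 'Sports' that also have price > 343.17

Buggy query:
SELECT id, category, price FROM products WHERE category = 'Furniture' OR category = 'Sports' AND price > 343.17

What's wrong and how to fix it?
Bug: AND binds tighter than OR, so this parses as category = 'Furniture' OR (category = 'Sports' AND price > 343.17)

Fix: Add parentheses around the OR so the AND applies to both alternatives

Corrected query:
SELECT id, category, price FROM products WHERE (category = 'Furniture' OR category = 'Sports') AND price > 343.17

Result:
id | category  | price
---+-----------+------
6  | Furniture | 1268 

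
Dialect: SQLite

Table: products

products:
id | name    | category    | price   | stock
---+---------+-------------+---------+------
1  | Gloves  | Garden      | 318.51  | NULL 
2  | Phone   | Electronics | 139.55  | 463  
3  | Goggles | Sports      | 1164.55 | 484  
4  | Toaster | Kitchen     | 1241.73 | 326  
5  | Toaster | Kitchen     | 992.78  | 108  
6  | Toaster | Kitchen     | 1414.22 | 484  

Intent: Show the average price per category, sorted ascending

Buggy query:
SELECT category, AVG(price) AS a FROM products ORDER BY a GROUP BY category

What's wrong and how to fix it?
Bug: ORDER BY appears before GROUP BY; SQL clause order requires GROUP BY first

Fix: Move ORDER BY to the end, after GROUP BY

Corrected query:
SELECT category, AVG(price) AS a FROM products GROUP BY category ORDER BY a

Result:
category    | a          
------------+------------
Electronics | 139.55     
Garden      | 318.51     
Sports      | 1164.55    
Kitchen     | 1216.243333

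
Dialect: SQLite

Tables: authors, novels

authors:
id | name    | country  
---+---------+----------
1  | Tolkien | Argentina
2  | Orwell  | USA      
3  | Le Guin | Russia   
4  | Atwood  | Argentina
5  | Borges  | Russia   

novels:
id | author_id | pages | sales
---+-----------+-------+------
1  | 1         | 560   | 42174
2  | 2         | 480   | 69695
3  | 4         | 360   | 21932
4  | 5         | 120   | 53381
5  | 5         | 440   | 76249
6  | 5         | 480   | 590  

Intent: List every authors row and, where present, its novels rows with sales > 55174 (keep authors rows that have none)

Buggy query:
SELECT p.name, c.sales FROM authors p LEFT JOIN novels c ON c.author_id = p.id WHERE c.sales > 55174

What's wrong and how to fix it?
Bug: A WHERE condition on the right-hand table after LEFT JOIN drops unmatched parents

Fix: Put 'c.sales > 55174' in the JOIN's ON clause instead of WHERE

Corrected query:
SELECT p.name, c.sales FROM authors p LEFT JOIN novels c ON c.author_id = p.id AND c.sales > 55174

Result:
name    | sales
--------+------
Tolkien | NULL 
Orwell  | 69695
Le Guin | NULL 
Atwood  | NULL 
Borges  | 76249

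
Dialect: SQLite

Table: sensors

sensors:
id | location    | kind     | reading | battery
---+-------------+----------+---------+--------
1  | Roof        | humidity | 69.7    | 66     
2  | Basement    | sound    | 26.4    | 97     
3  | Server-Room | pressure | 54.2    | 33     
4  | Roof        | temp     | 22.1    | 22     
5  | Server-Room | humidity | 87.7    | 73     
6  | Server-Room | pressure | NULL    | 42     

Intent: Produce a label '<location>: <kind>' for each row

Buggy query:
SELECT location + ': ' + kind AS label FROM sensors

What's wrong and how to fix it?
Bug: '+' is numeric addition; on text columns SQLite converts them to 0 instead of concatenating

Fix: Use the || operator for string concatenation

Corrected query:
SELECT location || ': ' || kind AS label FROM sensors

Result:
label                
---------------------
Roof: humidity       
Basement: sound      
Server-Room: pressure
Roof: temp           
Server-Room: humidity
Server-Room: pressure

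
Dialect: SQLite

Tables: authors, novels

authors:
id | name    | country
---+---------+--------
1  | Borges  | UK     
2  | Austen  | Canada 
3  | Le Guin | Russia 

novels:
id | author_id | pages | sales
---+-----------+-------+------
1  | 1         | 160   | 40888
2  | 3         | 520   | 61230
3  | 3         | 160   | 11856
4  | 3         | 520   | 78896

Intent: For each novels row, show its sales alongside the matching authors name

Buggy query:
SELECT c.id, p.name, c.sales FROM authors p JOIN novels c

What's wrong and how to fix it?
Bug: Missing join condition: each novels row is matched to all authors rows instead of just its own

Fix: Add ON c.author_id = p.id to the JOIN

Corrected query:
SELECT c.id, p.name, c.sales FROM authors p JOIN novels c ON c.author_id = p.id

Result:
id | name    | sales
---+---------+------
1  | Borges  | 40888
2  | Le Guin | 61230
3  | Le Guin | 11856
4  | Le Guin | 78896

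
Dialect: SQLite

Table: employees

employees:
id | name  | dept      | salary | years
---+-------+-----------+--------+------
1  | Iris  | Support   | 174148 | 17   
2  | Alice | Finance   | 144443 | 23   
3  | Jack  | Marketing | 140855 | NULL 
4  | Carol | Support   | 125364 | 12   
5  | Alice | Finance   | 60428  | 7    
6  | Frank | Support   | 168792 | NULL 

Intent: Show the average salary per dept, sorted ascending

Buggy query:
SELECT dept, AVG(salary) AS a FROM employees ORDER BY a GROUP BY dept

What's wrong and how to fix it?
Bug: GROUP BY must precede ORDER BY

Fix: Move ORDER BY to the end, after GROUP BY

Corrected query:
SELECT dept, AVG(salary) AS a FROM employees GROUP BY dept ORDER BY a

Result:
dept      | a            
----------+--------------
Finance   | 102435.5     
Marketing | 140855       
Support   | 156101.333333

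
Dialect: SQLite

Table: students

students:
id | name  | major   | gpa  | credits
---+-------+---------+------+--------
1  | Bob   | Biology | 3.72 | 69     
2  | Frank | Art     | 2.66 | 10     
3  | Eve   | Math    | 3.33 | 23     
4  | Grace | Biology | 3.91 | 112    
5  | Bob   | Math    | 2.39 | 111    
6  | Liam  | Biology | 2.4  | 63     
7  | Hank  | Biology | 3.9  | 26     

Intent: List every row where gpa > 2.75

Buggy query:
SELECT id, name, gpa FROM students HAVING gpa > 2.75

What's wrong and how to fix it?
Bug: This is a non-aggregate query (no GROUP BY, no aggregates), so in SQLite the HAVING clause is invalid here; a row-level condition belongs in WHERE

Fix: Use WHERE for row-level filtering

Corrected query:
SELECT id, name, gpa FROM students WHERE gpa > 2.75

Result:
id | name  | gpa 
---+-------+-----
1  | Bob   | 3.72
3  | Eve   | 3.33
4  | Grace | 3.91
7  | Hank  | 3.9 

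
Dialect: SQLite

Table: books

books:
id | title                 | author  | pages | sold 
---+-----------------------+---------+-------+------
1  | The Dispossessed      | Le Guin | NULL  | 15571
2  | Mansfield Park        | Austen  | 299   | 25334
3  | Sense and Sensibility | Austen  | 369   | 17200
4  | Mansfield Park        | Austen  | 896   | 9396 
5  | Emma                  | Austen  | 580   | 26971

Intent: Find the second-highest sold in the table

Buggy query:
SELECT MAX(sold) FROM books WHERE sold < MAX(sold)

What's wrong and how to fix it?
Bug: The inner MAX is an aggregate inside WHERE, which is not allowed

Fix: Put the inner MAX in a scalar subquery

Corrected query:
SELECT MAX(sold) FROM books WHERE sold < (SELECT MAX(sold) FROM books)

Result:
MAX(sold)
---------
25334    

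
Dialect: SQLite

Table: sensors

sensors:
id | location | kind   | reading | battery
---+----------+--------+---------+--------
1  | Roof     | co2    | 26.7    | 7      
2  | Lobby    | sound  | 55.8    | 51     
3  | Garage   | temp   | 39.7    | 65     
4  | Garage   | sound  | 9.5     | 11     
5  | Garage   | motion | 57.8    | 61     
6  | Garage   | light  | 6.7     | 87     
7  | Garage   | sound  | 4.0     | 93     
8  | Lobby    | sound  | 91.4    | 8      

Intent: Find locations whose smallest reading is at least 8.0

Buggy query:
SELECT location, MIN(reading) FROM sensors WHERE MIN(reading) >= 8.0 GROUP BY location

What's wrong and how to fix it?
Bug: MIN() in WHERE is a misuse of aggregate

Fix: Replace WHERE with HAVING after the GROUP BY

Corrected query:
SELECT location, MIN(reading) FROM sensors GROUP BY location HAVING MIN(reading) >= 8.0

Result:
location | MIN(reading)
---------+-------------
Lobby    | 55.8        
Roof     | 26.7        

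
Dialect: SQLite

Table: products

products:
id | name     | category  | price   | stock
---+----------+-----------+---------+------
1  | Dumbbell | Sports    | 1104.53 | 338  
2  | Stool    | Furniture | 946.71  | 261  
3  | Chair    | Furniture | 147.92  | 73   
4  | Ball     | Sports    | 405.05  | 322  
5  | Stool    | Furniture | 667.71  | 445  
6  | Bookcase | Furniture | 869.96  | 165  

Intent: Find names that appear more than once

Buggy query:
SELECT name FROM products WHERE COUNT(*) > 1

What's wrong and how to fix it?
Bug: COUNT(*) is an aggregate and cannot be used in WHERE

Fix: Group first, then use HAVING for the count condition

Corrected query:
SELECT name FROM products GROUP BY name HAVING COUNT(*) > 1

Result:
name 
-----
Stool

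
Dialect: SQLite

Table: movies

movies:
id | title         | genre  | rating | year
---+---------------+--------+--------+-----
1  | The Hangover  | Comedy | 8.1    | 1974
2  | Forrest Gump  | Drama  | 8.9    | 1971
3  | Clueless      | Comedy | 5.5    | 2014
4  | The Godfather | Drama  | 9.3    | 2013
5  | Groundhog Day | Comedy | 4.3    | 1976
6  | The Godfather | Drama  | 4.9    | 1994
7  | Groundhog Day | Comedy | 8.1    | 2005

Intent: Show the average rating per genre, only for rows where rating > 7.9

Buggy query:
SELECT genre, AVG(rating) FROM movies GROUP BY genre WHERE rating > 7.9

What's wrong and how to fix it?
Bug: Row-level WHERE must come before GROUP BY in the clause order

Fix: Place WHERE between FROM and GROUP BY

Corrected query:
SELECT genre, AVG(rating) FROM movies WHERE rating > 7.9 GROUP BY genre

Result:
genre  | AVG(rating)
-------+------------
Comedy | 8.1        
Drama  | 9.1        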